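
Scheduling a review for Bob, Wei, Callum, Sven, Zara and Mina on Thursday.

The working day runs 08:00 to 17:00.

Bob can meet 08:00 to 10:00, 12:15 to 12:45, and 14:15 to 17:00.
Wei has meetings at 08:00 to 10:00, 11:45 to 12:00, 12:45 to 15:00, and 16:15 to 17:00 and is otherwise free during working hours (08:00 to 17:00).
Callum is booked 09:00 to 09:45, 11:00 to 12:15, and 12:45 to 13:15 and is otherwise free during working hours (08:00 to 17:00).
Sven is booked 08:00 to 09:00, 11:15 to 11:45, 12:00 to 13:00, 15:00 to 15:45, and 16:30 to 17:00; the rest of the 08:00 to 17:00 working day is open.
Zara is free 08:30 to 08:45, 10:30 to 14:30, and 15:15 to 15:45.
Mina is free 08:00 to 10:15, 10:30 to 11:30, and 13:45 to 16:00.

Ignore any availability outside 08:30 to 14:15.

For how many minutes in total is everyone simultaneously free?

Wei free within 08:00–17:00: 10:00–11:45, 12:00–12:45, 15:00–16:15.
Callum free within 08:00–17:00: 08:00–09:00, 09:45–11:00, 12:15–12:45, 13:15–17:00.
Sven free within 08:00–17:00: 09:00–11:15, 11:45–12:00, 13:00–15:00, 15:45–16:30.
Bob ∩ Wei: 12:15–12:45, 15:00–16:15.
Bob ∩ Wei ∩ Callum: 12:15–12:45, 15:00–16:15.
Bob ∩ Wei ∩ Callum ∩ Sven: 15:45–16:15.
Bob ∩ Wei ∩ Callum ∩ Sven ∩ Zara: (none).
Bob ∩ Wei ∩ Callum ∩ Sven ∩ Zara ∩ Mina: (none).
Restricted to 08:30–14:15: (none).
Total common minutes: 0.

0 minutes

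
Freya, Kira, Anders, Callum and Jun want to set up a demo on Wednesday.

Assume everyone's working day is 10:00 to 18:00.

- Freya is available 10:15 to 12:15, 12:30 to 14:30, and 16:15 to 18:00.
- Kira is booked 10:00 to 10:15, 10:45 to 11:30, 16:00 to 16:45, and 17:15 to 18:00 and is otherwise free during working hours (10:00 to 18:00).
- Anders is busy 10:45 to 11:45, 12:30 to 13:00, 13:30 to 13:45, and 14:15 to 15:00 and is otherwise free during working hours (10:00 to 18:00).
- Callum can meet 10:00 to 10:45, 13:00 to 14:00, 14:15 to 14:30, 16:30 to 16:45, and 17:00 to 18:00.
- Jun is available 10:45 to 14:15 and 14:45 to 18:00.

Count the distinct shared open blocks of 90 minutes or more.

Kira free within 10:00–18:00: 10:15–10:45, 11:30–16:00, 16:45–17:15.
Anders free within 10:00–18:00: 10:00–10:45, 11:45–12:30, 13:00–13:30, 13:45–14:15, 15:00–18:00.
Freya ∩ Kira: 10:15–10:45, 11:30–12:15, 12:30–14:30, 16:45–17:15.
Freya ∩ Kira ∩ Anders: 10:15–10:45, 11:45–12:15, 13:00–13:30, 13:45–14:15, 16:45–17:15.
Freya ∩ Kira ∩ Anders ∩ Callum: 10:15–10:45, 13:00–13:30, 13:45–14:00, 17:00–17:15.
Freya ∩ Kira ∩ Anders ∩ Callum ∩ Jun: 13:00–13:30, 13:45–14:00, 17:00–17:15.
Windows ≥ 90 min: (none).
That's 0 windows.

0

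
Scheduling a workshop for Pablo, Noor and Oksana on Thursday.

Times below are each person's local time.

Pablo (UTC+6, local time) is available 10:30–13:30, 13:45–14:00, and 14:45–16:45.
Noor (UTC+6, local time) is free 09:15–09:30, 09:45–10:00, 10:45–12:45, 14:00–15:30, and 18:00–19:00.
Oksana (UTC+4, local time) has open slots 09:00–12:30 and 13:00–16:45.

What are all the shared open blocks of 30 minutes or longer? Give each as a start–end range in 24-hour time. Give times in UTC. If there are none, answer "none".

05:00–06:45, 09:00–09:30

Pablo → UTC: 04:30–07:30, 07:45–08:00, 08:45–10:45.
Noor → UTC: 03:15–03:30, 03:45–04:00, 04:45–06:45, 08:00–09:30, 12:00–13:00.
Oksana → UTC: 05:00–08:30, 09:00–12:45.
Pablo ∩ Noor: 04:45–06:45, 08:45–09:30.
Pablo ∩ Noor ∩ Oksana: 05:00–06:45, 09:00–09:30.
Windows ≥ 30 min: 05:00–06:45, 09:00–09:30.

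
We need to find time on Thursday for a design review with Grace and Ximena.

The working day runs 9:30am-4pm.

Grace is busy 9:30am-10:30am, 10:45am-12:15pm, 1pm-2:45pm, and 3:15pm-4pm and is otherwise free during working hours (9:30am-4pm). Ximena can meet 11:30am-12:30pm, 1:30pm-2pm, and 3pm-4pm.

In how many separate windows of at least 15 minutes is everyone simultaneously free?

Grace free within 09:30–16:00: 10:30–10:45, 12:15–13:00, 14:45–15:15.
Grace ∩ Ximena: 12:15–12:30, 15:00–15:15.
Windows ≥ 15 min: 12:15–12:30, 15:00–15:15.
That's 2 windows.

2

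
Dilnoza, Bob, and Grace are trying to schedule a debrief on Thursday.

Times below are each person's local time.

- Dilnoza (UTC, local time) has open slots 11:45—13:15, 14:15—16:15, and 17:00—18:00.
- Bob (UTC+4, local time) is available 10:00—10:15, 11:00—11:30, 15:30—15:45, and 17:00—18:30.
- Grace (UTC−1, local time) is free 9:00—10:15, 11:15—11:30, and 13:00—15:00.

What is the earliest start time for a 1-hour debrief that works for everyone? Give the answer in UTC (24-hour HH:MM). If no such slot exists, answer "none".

Dilnoza → UTC: 11:45–13:15, 14:15–16:15, 17:00–18:00.
Bob → UTC: 06:00–06:15, 07:00–07:30, 11:30–11:45, 13:00–14:30.
Grace → UTC: 10:00–11:15, 12:15–12:30, 14:00–16:00.
Dilnoza ∩ Bob: 13:00–13:15, 14:15–14:30.
Dilnoza ∩ Bob ∩ Grace: 14:15–14:30.
Windows ≥ 60 min: (none).

none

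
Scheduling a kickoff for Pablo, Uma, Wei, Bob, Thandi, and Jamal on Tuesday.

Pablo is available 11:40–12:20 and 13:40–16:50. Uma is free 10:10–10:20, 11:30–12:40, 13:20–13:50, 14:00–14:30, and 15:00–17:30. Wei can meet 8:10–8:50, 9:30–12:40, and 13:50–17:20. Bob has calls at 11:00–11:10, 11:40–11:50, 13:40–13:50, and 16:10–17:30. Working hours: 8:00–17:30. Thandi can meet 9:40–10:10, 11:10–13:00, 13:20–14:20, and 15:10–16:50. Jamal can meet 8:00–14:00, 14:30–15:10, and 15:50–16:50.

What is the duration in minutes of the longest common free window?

Bob free within 08:00–17:30: 08:00–11:00, 11:10–11:40, 11:50–13:40, 13:50–16:10.
Pablo ∩ Uma: 11:40–12:20, 13:40–13:50, 14:00–14:30, 15:00–16:50.
Pablo ∩ Uma ∩ Wei: 11:40–12:20, 14:00–14:30, 15:00–16:50.
Pablo ∩ Uma ∩ Wei ∩ Bob: 11:50–12:20, 14:00–14:30, 15:00–16:10.
Pablo ∩ Uma ∩ Wei ∩ Bob ∩ Thandi: 11:50–12:20, 14:00–14:20, 15:10–16:10.
Pablo ∩ Uma ∩ Wei ∩ Bob ∩ Thandi ∩ Jamal: 11:50–12:20, 15:50–16:10.
Common window lengths: 30, 20 min; longest is 30.

30 minutes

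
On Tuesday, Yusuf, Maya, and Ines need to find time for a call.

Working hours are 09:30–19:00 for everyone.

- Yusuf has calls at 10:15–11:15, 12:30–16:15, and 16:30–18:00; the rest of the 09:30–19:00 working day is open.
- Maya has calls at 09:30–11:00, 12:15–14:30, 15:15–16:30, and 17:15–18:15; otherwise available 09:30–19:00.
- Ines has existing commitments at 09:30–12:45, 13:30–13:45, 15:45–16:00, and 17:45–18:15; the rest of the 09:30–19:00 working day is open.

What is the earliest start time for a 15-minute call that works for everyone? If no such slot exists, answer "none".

Yusuf free within 09:30–19:00: 09:30–10:15, 11:15–12:30, 16:15–16:30, 18:00–19:00.
Maya free within 09:30–19:00: 11:00–12:15, 14:30–15:15, 16:30–17:15, 18:15–19:00.
Ines free within 09:30–19:00: 12:45–13:30, 13:45–15:45, 16:00–17:45, 18:15–19:00.
Yusuf ∩ Maya: 11:15–12:15, 18:15–19:00.
Yusuf ∩ Maya ∩ Ines: 18:15–19:00.
Windows ≥ 15 min: 18:15–19:00.
Earliest such window starts at 18:15.

18:15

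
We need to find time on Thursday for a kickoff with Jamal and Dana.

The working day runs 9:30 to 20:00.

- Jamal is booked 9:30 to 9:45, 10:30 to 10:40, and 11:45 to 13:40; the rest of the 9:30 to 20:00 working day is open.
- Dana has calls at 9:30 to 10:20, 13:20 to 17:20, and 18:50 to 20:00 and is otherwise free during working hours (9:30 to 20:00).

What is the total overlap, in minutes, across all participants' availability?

Jamal free within 09:30–20:00: 09:45–10:30, 10:40–11:45, 13:40–20:00.
Dana free within 09:30–20:00: 10:20–13:20, 17:20–18:50.
Jamal ∩ Dana: 10:20–10:30, 10:40–11:45, 17:20–18:50.
Total common minutes: 10 + 65 + 90 = 165.

165 minutes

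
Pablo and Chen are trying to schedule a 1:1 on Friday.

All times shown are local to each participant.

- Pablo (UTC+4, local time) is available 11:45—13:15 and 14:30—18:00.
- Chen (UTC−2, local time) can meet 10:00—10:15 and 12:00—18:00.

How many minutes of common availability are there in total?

15 minutes

Pablo → UTC: 07:45–09:15, 10:30–14:00.
Chen → UTC: 12:00–12:15, 14:00–20:00.
Pablo ∩ Chen: 12:00–12:15.
Total common minutes: 15.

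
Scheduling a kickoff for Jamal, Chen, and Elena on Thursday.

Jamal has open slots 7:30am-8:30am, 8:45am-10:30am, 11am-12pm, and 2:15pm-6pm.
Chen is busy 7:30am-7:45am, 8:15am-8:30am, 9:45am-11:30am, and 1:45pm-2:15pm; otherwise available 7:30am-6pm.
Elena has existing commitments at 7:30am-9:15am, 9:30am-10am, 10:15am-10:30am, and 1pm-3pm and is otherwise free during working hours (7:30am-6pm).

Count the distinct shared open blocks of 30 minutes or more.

2

Chen free within 07:30–18:00: 07:45–08:15, 08:30–09:45, 11:30–13:45, 14:15–18:00.
Elena free within 07:30–18:00: 09:15–09:30, 10:00–10:15, 10:30–13:00, 15:00–18:00.
Jamal ∩ Chen: 07:45–08:15, 08:45–09:45, 11:30–12:00, 14:15–18:00.
Jamal ∩ Chen ∩ Elena: 09:15–09:30, 11:30–12:00, 15:00–18:00.
Windows ≥ 30 min: 11:30–12:00, 15:00–18:00.
That's 2 windows.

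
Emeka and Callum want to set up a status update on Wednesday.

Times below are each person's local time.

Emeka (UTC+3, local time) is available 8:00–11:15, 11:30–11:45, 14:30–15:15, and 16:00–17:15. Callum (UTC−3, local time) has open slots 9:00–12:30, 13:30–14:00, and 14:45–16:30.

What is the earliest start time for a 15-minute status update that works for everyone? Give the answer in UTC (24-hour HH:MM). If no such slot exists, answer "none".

12:00

Emeka → UTC: 05:00–08:15, 08:30–08:45, 11:30–12:15, 13:00–14:15.
Callum → UTC: 12:00–15:30, 16:30–17:00, 17:45–19:30.
Emeka ∩ Callum: 12:00–12:15, 13:00–14:15.
Windows ≥ 15 min: 12:00–12:15, 13:00–14:15.
Earliest such window starts at 12:00.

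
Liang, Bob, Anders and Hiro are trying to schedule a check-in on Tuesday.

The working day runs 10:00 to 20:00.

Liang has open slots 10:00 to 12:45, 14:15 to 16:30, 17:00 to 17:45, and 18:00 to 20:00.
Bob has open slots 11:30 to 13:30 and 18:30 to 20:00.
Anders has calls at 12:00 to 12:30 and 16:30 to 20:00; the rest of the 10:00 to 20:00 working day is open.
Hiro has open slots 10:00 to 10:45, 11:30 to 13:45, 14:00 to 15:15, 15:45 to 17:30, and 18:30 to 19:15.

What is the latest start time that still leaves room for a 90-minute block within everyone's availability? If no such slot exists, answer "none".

none

Anders free within 10:00–20:00: 10:00–12:00, 12:30–16:30.
Liang ∩ Bob: 11:30–12:45, 18:30–20:00.
Liang ∩ Bob ∩ Anders: 11:30–12:00, 12:30–12:45.
Liang ∩ Bob ∩ Anders ∩ Hiro: 11:30–12:00, 12:30–12:45.
Windows ≥ 90 min: (none).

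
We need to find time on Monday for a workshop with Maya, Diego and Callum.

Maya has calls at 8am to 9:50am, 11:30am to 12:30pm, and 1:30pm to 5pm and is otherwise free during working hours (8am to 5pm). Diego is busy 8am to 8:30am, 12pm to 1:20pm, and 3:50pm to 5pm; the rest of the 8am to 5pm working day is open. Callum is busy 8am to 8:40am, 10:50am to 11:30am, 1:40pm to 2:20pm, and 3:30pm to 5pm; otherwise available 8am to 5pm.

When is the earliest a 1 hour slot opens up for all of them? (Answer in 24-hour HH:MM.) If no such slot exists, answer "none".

Maya free within 08:00–17:00: 09:50–11:30, 12:30–13:30.
Diego free within 08:00–17:00: 08:30–12:00, 13:20–15:50.
Callum free within 08:00–17:00: 08:40–10:50, 11:30–13:40, 14:20–15:30.
Maya ∩ Diego: 09:50–11:30, 13:20–13:30.
Maya ∩ Diego ∩ Callum: 09:50–10:50, 13:20–13:30.
Windows ≥ 60 min: 09:50–10:50.
Earliest such window starts at 09:50.

09:50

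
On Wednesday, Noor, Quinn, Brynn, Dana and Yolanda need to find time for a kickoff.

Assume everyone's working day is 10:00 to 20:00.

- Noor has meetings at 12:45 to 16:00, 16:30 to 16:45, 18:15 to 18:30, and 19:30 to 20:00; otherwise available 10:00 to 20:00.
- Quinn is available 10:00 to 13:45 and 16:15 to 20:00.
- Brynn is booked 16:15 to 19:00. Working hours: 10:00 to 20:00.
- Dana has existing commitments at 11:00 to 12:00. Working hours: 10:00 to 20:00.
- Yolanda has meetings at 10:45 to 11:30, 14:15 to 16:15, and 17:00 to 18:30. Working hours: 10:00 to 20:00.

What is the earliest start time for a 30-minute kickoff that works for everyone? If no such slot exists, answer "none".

Noor free within 10:00–20:00: 10:00–12:45, 16:00–16:30, 16:45–18:15, 18:30–19:30.
Brynn free within 10:00–20:00: 10:00–16:15, 19:00–20:00.
Dana free within 10:00–20:00: 10:00–11:00, 12:00–20:00.
Yolanda free within 10:00–20:00: 10:00–10:45, 11:30–14:15, 16:15–17:00, 18:30–20:00.
Noor ∩ Quinn: 10:00–12:45, 16:15–16:30, 16:45–18:15, 18:30–19:30.
Noor ∩ Quinn ∩ Brynn: 10:00–12:45, 19:00–19:30.
Noor ∩ Quinn ∩ Brynn ∩ Dana: 10:00–11:00, 12:00–12:45, 19:00–19:30.
Noor ∩ Quinn ∩ Brynn ∩ Dana ∩ Yolanda: 10:00–10:45, 12:00–12:45, 19:00–19:30.
Windows ≥ 30 min: 10:00–10:45, 12:00–12:45, 19:00–19:30.
Earliest such window starts at 10:00.

10:00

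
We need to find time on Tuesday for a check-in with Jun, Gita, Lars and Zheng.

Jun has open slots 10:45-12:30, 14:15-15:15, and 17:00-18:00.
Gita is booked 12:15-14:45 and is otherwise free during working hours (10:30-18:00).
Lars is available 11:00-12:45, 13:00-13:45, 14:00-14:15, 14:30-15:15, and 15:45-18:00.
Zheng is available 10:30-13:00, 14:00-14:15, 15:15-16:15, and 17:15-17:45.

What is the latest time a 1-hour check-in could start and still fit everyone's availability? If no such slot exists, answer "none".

11:15

Gita free within 10:30–18:00: 10:30–12:15, 14:45–18:00.
Jun ∩ Gita: 10:45–12:15, 14:45–15:15, 17:00–18:00.
Jun ∩ Gita ∩ Lars: 11:00–12:15, 14:45–15:15, 17:00–18:00.
Jun ∩ Gita ∩ Lars ∩ Zheng: 11:00–12:15, 17:15–17:45.
Windows ≥ 60 min: 11:00–12:15.
Latest start in the last window 11:00–12:15 is 12:15 − 60 min = 11:15.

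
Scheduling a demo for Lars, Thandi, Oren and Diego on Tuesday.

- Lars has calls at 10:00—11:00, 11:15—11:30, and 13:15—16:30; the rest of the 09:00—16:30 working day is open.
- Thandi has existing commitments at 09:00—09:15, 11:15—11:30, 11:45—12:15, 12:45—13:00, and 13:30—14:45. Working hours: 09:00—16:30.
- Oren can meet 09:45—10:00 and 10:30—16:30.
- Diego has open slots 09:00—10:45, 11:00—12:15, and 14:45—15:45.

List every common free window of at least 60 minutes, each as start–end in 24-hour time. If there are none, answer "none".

Lars free within 09:00–16:30: 09:00–10:00, 11:00–11:15, 11:30–13:15.
Thandi free within 09:00–16:30: 09:15–11:15, 11:30–11:45, 12:15–12:45, 13:00–13:30, 14:45–16:30.
Lars ∩ Thandi: 09:15–10:00, 11:00–11:15, 11:30–11:45, 12:15–12:45, 13:00–13:15.
Lars ∩ Thandi ∩ Oren: 09:45–10:00, 11:00–11:15, 11:30–11:45, 12:15–12:45, 13:00–13:15.
Lars ∩ Thandi ∩ Oren ∩ Diego: 09:45–10:00, 11:00–11:15, 11:30–11:45.
Windows ≥ 60 min: (none).

none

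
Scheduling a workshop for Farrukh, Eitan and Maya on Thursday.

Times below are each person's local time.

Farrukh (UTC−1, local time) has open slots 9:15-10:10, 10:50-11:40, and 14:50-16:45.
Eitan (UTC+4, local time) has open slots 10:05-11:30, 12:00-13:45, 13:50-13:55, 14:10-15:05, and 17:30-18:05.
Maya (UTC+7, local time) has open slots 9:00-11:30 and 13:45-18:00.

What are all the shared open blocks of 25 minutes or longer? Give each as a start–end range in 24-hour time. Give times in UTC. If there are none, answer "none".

Farrukh → UTC: 10:15–11:10, 11:50–12:40, 15:50–17:45.
Eitan → UTC: 06:05–07:30, 08:00–09:45, 09:50–09:55, 10:10–11:05, 13:30–14:05.
Maya → UTC: 02:00–04:30, 06:45–11:00.
Farrukh ∩ Eitan: 10:15–11:05.
Farrukh ∩ Eitan ∩ Maya: 10:15–11:00.
Windows ≥ 25 min: 10:15–11:00.

10:15–11:00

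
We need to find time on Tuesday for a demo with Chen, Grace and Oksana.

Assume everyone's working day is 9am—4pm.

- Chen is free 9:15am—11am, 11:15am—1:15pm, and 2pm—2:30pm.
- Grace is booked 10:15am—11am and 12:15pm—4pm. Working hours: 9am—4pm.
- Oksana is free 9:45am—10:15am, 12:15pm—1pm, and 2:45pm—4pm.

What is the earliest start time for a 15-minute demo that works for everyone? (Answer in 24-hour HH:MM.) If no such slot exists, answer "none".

09:45

Grace free within 09:00–16:00: 09:00–10:15, 11:00–12:15.
Chen ∩ Grace: 09:15–10:15, 11:15–12:15.
Chen ∩ Grace ∩ Oksana: 09:45–10:15.
Windows ≥ 15 min: 09:45–10:15.
Earliest such window starts at 09:45.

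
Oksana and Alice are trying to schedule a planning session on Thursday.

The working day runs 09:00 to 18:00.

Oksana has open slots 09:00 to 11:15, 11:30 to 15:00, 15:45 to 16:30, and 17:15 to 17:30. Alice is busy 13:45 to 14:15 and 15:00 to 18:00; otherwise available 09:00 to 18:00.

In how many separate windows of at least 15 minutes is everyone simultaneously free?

3

Alice free within 09:00–18:00: 09:00–13:45, 14:15–15:00.
Oksana ∩ Alice: 09:00–11:15, 11:30–13:45, 14:15–15:00.
Windows ≥ 15 min: 09:00–11:15, 11:30–13:45, 14:15–15:00.
That's 3 windows.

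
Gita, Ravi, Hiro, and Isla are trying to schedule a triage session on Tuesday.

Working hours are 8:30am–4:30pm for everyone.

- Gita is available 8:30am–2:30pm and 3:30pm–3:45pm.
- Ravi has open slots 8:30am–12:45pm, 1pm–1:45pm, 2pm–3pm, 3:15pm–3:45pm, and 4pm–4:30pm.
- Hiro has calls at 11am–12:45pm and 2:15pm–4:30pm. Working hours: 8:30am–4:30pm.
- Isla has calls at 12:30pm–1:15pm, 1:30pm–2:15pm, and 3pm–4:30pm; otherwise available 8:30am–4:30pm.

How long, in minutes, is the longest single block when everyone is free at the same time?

Hiro free within 08:30–16:30: 08:30–11:00, 12:45–14:15.
Isla free within 08:30–16:30: 08:30–12:30, 13:15–13:30, 14:15–15:00.
Gita ∩ Ravi: 08:30–12:45, 13:00–13:45, 14:00–14:30, 15:30–15:45.
Gita ∩ Ravi ∩ Hiro: 08:30–11:00, 13:00–13:45, 14:00–14:15.
Gita ∩ Ravi ∩ Hiro ∩ Isla: 08:30–11:00, 13:15–13:30.
Common window lengths: 150, 15 min; longest is 150.

150 minutes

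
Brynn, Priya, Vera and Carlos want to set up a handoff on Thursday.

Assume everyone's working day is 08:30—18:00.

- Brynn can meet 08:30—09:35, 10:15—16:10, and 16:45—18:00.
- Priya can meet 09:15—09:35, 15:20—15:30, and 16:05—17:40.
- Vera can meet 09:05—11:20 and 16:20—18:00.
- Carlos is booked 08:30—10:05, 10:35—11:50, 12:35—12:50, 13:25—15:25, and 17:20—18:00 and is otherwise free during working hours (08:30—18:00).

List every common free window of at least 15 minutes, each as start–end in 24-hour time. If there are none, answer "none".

16:45–17:20

Carlos free within 08:30–18:00: 10:05–10:35, 11:50–12:35, 12:50–13:25, 15:25–17:20.
Brynn ∩ Priya: 09:15–09:35, 15:20–15:30, 16:05–16:10, 16:45–17:40.
Brynn ∩ Priya ∩ Vera: 09:15–09:35, 16:45–17:40.
Brynn ∩ Priya ∩ Vera ∩ Carlos: 16:45–17:20.
Windows ≥ 15 min: 16:45–17:20.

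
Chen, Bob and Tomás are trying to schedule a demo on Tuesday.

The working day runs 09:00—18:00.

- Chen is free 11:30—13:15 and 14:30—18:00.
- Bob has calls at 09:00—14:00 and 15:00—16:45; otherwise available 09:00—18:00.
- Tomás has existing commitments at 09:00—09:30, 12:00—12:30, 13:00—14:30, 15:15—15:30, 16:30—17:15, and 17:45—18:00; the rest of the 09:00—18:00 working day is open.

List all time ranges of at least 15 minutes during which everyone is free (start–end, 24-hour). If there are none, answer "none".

Bob free within 09:00–18:00: 14:00–15:00, 16:45–18:00.
Tomás free within 09:00–18:00: 09:30–12:00, 12:30–13:00, 14:30–15:15, 15:30–16:30, 17:15–17:45.
Chen ∩ Bob: 14:30–15:00, 16:45–18:00.
Chen ∩ Bob ∩ Tomás: 14:30–15:00, 17:15–17:45.
Windows ≥ 15 min: 14:30–15:00, 17:15–17:45.

14:30–15:00, 17:15–17:45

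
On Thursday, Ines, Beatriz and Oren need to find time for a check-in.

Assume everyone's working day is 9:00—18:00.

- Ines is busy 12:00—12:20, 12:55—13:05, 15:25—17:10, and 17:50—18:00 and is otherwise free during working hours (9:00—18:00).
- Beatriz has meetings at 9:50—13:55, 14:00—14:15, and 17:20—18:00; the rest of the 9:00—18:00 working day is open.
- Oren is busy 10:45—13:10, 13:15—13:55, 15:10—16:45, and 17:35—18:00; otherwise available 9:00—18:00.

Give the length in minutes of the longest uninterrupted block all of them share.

Ines free within 09:00–18:00: 09:00–12:00, 12:20–12:55, 13:05–15:25, 17:10–17:50.
Beatriz free within 09:00–18:00: 09:00–09:50, 13:55–14:00, 14:15–17:20.
Oren free within 09:00–18:00: 09:00–10:45, 13:10–13:15, 13:55–15:10, 16:45–17:35.
Ines ∩ Beatriz: 09:00–09:50, 13:55–14:00, 14:15–15:25, 17:10–17:20.
Ines ∩ Beatriz ∩ Oren: 09:00–09:50, 13:55–14:00, 14:15–15:10, 17:10–17:20.
Common window lengths: 50, 5, 55, 10 min; longest is 55.

55 minutes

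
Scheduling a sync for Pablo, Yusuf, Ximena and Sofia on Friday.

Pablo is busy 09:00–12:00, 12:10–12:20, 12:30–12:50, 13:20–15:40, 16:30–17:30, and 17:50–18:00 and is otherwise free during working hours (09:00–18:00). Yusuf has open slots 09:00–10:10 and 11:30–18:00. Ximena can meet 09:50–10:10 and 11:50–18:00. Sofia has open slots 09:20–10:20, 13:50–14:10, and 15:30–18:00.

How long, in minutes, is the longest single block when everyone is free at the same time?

Pablo free within 09:00–18:00: 12:00–12:10, 12:20–12:30, 12:50–13:20, 15:40–16:30, 17:30–17:50.
Pablo ∩ Yusuf: 12:00–12:10, 12:20–12:30, 12:50–13:20, 15:40–16:30, 17:30–17:50.
Pablo ∩ Yusuf ∩ Ximena: 12:00–12:10, 12:20–12:30, 12:50–13:20, 15:40–16:30, 17:30–17:50.
Pablo ∩ Yusuf ∩ Ximena ∩ Sofia: 15:40–16:30, 17:30–17:50.
Common window lengths: 50, 20 min; longest is 50.

50 minutes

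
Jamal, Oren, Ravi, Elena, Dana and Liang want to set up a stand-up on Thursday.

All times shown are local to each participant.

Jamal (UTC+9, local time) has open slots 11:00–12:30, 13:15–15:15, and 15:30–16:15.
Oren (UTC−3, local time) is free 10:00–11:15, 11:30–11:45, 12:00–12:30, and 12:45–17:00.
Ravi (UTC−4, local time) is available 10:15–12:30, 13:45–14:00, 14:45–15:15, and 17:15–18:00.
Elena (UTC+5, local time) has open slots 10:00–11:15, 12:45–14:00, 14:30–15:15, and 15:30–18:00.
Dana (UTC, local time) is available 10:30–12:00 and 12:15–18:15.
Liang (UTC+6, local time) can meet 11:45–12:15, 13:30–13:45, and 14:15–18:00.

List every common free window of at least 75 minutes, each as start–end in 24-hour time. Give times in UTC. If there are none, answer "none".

none

Jamal → UTC: 02:00–03:30, 04:15–06:15, 06:30–07:15.
Oren → UTC: 13:00–14:15, 14:30–14:45, 15:00–15:30, 15:45–20:00.
Ravi → UTC: 14:15–16:30, 17:45–18:00, 18:45–19:15, 21:15–22:00.
Elena → UTC: 05:00–06:15, 07:45–09:00, 09:30–10:15, 10:30–13:00.
Dana → UTC: 10:30–12:00, 12:15–18:15.
Liang → UTC: 05:45–06:15, 07:30–07:45, 08:15–12:00.
Jamal ∩ Oren: (none).
Jamal ∩ Oren ∩ Ravi: (none).
Jamal ∩ Oren ∩ Ravi ∩ Elena: (none).
Jamal ∩ Oren ∩ Ravi ∩ Elena ∩ Dana: (none).
Jamal ∩ Oren ∩ Ravi ∩ Elena ∩ Dana ∩ Liang: (none).
Windows ≥ 75 min: (none).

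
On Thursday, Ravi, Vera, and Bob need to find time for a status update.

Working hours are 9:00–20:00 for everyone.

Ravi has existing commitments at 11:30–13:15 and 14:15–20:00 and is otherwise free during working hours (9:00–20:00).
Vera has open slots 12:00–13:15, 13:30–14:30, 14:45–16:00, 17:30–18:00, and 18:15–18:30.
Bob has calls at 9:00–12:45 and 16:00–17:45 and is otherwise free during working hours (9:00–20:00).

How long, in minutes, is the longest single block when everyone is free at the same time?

Ravi free within 09:00–20:00: 09:00–11:30, 13:15–14:15.
Bob free within 09:00–20:00: 12:45–16:00, 17:45–20:00.
Ravi ∩ Vera: 13:30–14:15.
Ravi ∩ Vera ∩ Bob: 13:30–14:15.
Single common window of 45 minutes.

45 minutes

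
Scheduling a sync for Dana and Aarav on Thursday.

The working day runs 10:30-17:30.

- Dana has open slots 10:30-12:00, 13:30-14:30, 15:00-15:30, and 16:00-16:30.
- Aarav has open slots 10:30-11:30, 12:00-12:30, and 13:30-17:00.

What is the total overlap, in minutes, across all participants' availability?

Dana ∩ Aarav: 10:30–11:30, 13:30–14:30, 15:00–15:30, 16:00–16:30.
Total common minutes: 60 + 60 + 30 + 30 = 180.

180 minutes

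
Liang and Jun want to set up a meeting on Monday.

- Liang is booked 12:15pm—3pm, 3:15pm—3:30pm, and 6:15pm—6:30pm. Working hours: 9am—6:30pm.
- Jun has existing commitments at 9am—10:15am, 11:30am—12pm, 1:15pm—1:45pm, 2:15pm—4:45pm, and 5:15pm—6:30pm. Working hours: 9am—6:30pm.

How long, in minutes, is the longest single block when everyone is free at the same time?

Liang free within 09:00–18:30: 09:00–12:15, 15:00–15:15, 15:30–18:15.
Jun free within 09:00–18:30: 10:15–11:30, 12:00–13:15, 13:45–14:15, 16:45–17:15.
Liang ∩ Jun: 10:15–11:30, 12:00–12:15, 16:45–17:15.
Common window lengths: 75, 15, 30 min; longest is 75.

75 minutes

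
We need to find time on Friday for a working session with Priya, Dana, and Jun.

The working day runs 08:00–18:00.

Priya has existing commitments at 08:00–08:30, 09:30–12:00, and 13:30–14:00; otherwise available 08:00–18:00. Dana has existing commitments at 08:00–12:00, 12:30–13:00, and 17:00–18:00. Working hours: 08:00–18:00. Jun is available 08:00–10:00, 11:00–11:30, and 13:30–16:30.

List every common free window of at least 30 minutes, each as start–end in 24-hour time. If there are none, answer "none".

14:00–16:30

Priya free within 08:00–18:00: 08:30–09:30, 12:00–13:30, 14:00–18:00.
Dana free within 08:00–18:00: 12:00–12:30, 13:00–17:00.
Priya ∩ Dana: 12:00–12:30, 13:00–13:30, 14:00–17:00.
Priya ∩ Dana ∩ Jun: 14:00–16:30.
Windows ≥ 30 min: 14:00–16:30.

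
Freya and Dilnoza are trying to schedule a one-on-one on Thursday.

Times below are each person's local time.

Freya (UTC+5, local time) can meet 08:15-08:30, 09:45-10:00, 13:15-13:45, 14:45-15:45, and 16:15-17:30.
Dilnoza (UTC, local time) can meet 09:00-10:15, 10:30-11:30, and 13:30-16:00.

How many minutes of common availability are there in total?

60 minutes

Freya → UTC: 03:15–03:30, 04:45–05:00, 08:15–08:45, 09:45–10:45, 11:15–12:30.
Dilnoza → UTC: 09:00–10:15, 10:30–11:30, 13:30–16:00.
Freya ∩ Dilnoza: 09:45–10:15, 10:30–10:45, 11:15–11:30.
Total common minutes: 30 + 15 + 15 = 60.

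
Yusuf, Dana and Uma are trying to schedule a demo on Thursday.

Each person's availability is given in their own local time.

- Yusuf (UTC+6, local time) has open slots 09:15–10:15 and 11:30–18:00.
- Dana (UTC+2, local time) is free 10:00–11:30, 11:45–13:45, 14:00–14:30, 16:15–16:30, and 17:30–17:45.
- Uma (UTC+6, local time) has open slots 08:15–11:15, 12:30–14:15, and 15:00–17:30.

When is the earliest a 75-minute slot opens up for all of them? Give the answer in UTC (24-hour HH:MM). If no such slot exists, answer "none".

09:45

Yusuf → UTC: 03:15–04:15, 05:30–12:00.
Dana → UTC: 08:00–09:30, 09:45–11:45, 12:00–12:30, 14:15–14:30, 15:30–15:45.
Uma → UTC: 02:15–05:15, 06:30–08:15, 09:00–11:30.
Yusuf ∩ Dana: 08:00–09:30, 09:45–11:45.
Yusuf ∩ Dana ∩ Uma: 08:00–08:15, 09:00–09:30, 09:45–11:30.
Windows ≥ 75 min: 09:45–11:30.
Earliest such window starts at 09:45.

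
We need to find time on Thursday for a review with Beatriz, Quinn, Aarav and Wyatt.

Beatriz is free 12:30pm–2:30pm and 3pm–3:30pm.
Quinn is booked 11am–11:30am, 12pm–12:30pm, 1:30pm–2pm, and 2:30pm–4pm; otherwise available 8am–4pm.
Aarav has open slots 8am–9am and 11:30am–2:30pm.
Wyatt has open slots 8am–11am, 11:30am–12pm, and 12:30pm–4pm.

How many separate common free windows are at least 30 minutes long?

2

Quinn free within 08:00–16:00: 08:00–11:00, 11:30–12:00, 12:30–13:30, 14:00–14:30.
Beatriz ∩ Quinn: 12:30–13:30, 14:00–14:30.
Beatriz ∩ Quinn ∩ Aarav: 12:30–13:30, 14:00–14:30.
Beatriz ∩ Quinn ∩ Aarav ∩ Wyatt: 12:30–13:30, 14:00–14:30.
Windows ≥ 30 min: 12:30–13:30, 14:00–14:30.
That's 2 windows.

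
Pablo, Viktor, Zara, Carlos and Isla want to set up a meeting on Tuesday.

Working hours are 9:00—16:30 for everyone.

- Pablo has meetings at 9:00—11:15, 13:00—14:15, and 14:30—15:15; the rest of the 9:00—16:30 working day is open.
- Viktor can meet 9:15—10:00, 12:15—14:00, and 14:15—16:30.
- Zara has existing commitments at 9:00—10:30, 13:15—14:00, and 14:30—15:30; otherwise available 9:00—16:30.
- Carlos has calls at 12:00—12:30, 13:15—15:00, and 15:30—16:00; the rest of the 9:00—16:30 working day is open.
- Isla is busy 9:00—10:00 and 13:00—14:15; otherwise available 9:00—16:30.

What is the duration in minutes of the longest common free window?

30 minutes

Pablo free within 09:00–16:30: 11:15–13:00, 14:15–14:30, 15:15–16:30.
Zara free within 09:00–16:30: 10:30–13:15, 14:00–14:30, 15:30–16:30.
Carlos free within 09:00–16:30: 09:00–12:00, 12:30–13:15, 15:00–15:30, 16:00–16:30.
Isla free within 09:00–16:30: 10:00–13:00, 14:15–16:30.
Pablo ∩ Viktor: 12:15–13:00, 14:15–14:30, 15:15–16:30.
Pablo ∩ Viktor ∩ Zara: 12:15–13:00, 14:15–14:30, 15:30–16:30.
Pablo ∩ Viktor ∩ Zara ∩ Carlos: 12:30–13:00, 16:00–16:30.
Pablo ∩ Viktor ∩ Zara ∩ Carlos ∩ Isla: 12:30–13:00, 16:00–16:30.
Common window lengths: 30, 30 min; longest is 30.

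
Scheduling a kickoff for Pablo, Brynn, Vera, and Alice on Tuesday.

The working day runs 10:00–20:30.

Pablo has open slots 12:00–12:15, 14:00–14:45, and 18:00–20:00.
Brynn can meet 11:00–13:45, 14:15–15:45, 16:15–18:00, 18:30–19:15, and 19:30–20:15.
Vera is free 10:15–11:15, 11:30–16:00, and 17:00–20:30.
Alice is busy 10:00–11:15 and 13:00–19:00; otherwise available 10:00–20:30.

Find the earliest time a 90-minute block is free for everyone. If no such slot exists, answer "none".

none

Alice free within 10:00–20:30: 11:15–13:00, 19:00–20:30.
Pablo ∩ Brynn: 12:00–12:15, 14:15–14:45, 18:30–19:15, 19:30–20:00.
Pablo ∩ Brynn ∩ Vera: 12:00–12:15, 14:15–14:45, 18:30–19:15, 19:30–20:00.
Pablo ∩ Brynn ∩ Vera ∩ Alice: 12:00–12:15, 19:00–19:15, 19:30–20:00.
Windows ≥ 90 min: (none).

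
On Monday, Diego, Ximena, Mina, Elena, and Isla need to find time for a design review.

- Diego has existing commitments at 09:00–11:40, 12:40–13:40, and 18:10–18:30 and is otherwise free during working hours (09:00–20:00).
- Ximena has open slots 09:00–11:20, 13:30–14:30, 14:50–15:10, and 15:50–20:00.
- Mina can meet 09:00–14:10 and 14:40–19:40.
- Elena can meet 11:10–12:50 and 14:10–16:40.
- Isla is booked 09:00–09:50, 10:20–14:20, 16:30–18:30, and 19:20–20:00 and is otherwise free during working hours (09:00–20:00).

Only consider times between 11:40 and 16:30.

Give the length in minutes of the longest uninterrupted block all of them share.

40 minutes

Diego free within 09:00–20:00: 11:40–12:40, 13:40–18:10, 18:30–20:00.
Isla free within 09:00–20:00: 09:50–10:20, 14:20–16:30, 18:30–19:20.
Diego ∩ Ximena: 13:40–14:30, 14:50–15:10, 15:50–18:10, 18:30–20:00.
Diego ∩ Ximena ∩ Mina: 13:40–14:10, 14:50–15:10, 15:50–18:10, 18:30–19:40.
Diego ∩ Ximena ∩ Mina ∩ Elena: 14:50–15:10, 15:50–16:40.
Diego ∩ Ximena ∩ Mina ∩ Elena ∩ Isla: 14:50–15:10, 15:50–16:30.
Restricted to 11:40–16:30: 14:50–15:10, 15:50–16:30.
Common window lengths: 20, 40 min; longest is 40.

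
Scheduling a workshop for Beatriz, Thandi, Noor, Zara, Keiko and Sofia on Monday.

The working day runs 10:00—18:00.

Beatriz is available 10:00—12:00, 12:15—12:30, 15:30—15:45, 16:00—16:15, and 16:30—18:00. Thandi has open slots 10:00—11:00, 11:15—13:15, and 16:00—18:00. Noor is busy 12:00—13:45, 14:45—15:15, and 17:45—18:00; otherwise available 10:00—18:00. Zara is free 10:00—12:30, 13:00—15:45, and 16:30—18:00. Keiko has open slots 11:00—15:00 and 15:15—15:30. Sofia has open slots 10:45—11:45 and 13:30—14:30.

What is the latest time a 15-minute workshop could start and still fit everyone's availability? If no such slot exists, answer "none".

11:30

Noor free within 10:00–18:00: 10:00–12:00, 13:45–14:45, 15:15–17:45.
Beatriz ∩ Thandi: 10:00–11:00, 11:15–12:00, 12:15–12:30, 16:00–16:15, 16:30–18:00.
Beatriz ∩ Thandi ∩ Noor: 10:00–11:00, 11:15–12:00, 16:00–16:15, 16:30–17:45.
Beatriz ∩ Thandi ∩ Noor ∩ Zara: 10:00–11:00, 11:15–12:00, 16:30–17:45.
Beatriz ∩ Thandi ∩ Noor ∩ Zara ∩ Keiko: 11:15–12:00.
Beatriz ∩ Thandi ∩ Noor ∩ Zara ∩ Keiko ∩ Sofia: 11:15–11:45.
Windows ≥ 15 min: 11:15–11:45.
Latest start in the last window 11:15–11:45 is 11:45 − 15 min = 11:30.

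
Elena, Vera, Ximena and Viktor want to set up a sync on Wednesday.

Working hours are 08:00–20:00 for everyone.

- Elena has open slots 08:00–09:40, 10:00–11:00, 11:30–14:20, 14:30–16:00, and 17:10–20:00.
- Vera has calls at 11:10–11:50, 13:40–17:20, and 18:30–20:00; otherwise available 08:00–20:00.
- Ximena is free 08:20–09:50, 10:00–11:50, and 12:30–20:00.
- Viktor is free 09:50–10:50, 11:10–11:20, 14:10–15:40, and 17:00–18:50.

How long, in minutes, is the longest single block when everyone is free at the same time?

Vera free within 08:00–20:00: 08:00–11:10, 11:50–13:40, 17:20–18:30.
Elena ∩ Vera: 08:00–09:40, 10:00–11:00, 11:50–13:40, 17:20–18:30.
Elena ∩ Vera ∩ Ximena: 08:20–09:40, 10:00–11:00, 12:30–13:40, 17:20–18:30.
Elena ∩ Vera ∩ Ximena ∩ Viktor: 10:00–10:50, 17:20–18:30.
Common window lengths: 50, 70 min; longest is 70.

70 minutes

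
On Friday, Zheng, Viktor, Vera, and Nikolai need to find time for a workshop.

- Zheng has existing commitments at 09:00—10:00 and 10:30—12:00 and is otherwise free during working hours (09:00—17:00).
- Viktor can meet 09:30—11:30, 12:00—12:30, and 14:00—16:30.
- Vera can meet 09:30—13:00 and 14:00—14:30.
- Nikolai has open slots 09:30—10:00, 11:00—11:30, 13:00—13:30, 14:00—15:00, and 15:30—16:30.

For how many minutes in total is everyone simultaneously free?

30 minutes

Zheng free within 09:00–17:00: 10:00–10:30, 12:00–17:00.
Zheng ∩ Viktor: 10:00–10:30, 12:00–12:30, 14:00–16:30.
Zheng ∩ Viktor ∩ Vera: 10:00–10:30, 12:00–12:30, 14:00–14:30.
Zheng ∩ Viktor ∩ Vera ∩ Nikolai: 14:00–14:30.
Total common minutes: 30.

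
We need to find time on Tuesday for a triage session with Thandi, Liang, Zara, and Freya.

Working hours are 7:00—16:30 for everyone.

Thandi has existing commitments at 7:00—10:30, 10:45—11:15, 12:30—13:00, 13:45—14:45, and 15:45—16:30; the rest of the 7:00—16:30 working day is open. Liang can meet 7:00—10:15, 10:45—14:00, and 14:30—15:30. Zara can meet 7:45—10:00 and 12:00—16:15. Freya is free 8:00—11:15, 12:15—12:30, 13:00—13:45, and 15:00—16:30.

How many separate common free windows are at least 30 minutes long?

2

Thandi free within 07:00–16:30: 10:30–10:45, 11:15–12:30, 13:00–13:45, 14:45–15:45.
Thandi ∩ Liang: 11:15–12:30, 13:00–13:45, 14:45–15:30.
Thandi ∩ Liang ∩ Zara: 12:00–12:30, 13:00–13:45, 14:45–15:30.
Thandi ∩ Liang ∩ Zara ∩ Freya: 12:15–12:30, 13:00–13:45, 15:00–15:30.
Windows ≥ 30 min: 13:00–13:45, 15:00–15:30.
That's 2 windows.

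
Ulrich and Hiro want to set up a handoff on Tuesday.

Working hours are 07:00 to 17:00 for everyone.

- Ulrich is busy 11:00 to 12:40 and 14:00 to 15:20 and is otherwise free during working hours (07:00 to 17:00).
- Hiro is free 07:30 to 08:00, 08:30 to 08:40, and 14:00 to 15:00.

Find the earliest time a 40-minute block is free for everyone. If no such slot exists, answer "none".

Ulrich free within 07:00–17:00: 07:00–11:00, 12:40–14:00, 15:20–17:00.
Ulrich ∩ Hiro: 07:30–08:00, 08:30–08:40.
Windows ≥ 40 min: (none).

none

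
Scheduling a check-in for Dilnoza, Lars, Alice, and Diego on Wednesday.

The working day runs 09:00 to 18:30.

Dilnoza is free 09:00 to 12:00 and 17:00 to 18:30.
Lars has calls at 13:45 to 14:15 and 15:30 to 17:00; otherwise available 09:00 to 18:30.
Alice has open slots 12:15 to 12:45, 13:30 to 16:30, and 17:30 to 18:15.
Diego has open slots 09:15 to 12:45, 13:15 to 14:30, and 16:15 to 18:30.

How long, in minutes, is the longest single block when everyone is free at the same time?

Lars free within 09:00–18:30: 09:00–13:45, 14:15–15:30, 17:00–18:30.
Dilnoza ∩ Lars: 09:00–12:00, 17:00–18:30.
Dilnoza ∩ Lars ∩ Alice: 17:30–18:15.
Dilnoza ∩ Lars ∩ Alice ∩ Diego: 17:30–18:15.
Single common window of 45 minutes.

45 minutes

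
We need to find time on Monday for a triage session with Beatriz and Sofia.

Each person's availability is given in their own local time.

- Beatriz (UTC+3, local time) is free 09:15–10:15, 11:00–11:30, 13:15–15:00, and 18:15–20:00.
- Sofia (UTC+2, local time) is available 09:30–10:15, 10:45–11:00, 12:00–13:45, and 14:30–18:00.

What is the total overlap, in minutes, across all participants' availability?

150 minutes

Beatriz → UTC: 06:15–07:15, 08:00–08:30, 10:15–12:00, 15:15–17:00.
Sofia → UTC: 07:30–08:15, 08:45–09:00, 10:00–11:45, 12:30–16:00.
Beatriz ∩ Sofia: 08:00–08:15, 10:15–11:45, 15:15–16:00.
Total common minutes: 15 + 90 + 45 = 150.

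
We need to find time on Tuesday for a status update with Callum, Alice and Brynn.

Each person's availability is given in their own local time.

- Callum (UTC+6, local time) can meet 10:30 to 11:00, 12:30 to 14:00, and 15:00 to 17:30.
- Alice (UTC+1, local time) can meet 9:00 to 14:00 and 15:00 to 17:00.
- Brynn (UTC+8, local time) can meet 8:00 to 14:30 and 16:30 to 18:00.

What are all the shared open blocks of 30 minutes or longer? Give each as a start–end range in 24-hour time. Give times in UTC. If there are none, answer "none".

Callum → UTC: 04:30–05:00, 06:30–08:00, 09:00–11:30.
Alice → UTC: 08:00–13:00, 14:00–16:00.
Brynn → UTC: 00:00–06:30, 08:30–10:00.
Callum ∩ Alice: 09:00–11:30.
Callum ∩ Alice ∩ Brynn: 09:00–10:00.
Windows ≥ 30 min: 09:00–10:00.

09:00–10:00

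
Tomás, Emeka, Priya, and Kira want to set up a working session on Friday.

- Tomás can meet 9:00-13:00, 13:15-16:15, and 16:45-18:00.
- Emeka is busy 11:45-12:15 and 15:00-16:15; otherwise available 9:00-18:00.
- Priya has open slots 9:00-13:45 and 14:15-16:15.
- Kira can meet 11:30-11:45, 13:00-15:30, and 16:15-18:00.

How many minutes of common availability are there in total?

90 minutes

Emeka free within 09:00–18:00: 09:00–11:45, 12:15–15:00, 16:15–18:00.
Tomás ∩ Emeka: 09:00–11:45, 12:15–13:00, 13:15–15:00, 16:45–18:00.
Tomás ∩ Emeka ∩ Priya: 09:00–11:45, 12:15–13:00, 13:15–13:45, 14:15–15:00.
Tomás ∩ Emeka ∩ Priya ∩ Kira: 11:30–11:45, 13:15–13:45, 14:15–15:00.
Total common minutes: 15 + 30 + 45 = 90.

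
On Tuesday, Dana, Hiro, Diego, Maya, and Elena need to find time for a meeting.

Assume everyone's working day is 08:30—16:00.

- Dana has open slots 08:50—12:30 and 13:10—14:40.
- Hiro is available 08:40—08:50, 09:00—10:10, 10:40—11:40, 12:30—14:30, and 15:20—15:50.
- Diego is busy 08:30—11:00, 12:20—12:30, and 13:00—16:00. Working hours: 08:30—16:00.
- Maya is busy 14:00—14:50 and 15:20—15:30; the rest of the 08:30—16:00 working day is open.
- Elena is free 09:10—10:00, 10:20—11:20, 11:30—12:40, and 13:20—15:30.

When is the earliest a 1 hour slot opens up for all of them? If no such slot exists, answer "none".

none

Diego free within 08:30–16:00: 11:00–12:20, 12:30–13:00.
Maya free within 08:30–16:00: 08:30–14:00, 14:50–15:20, 15:30–16:00.
Dana ∩ Hiro: 09:00–10:10, 10:40–11:40, 13:10–14:30.
Dana ∩ Hiro ∩ Diego: 11:00–11:40.
Dana ∩ Hiro ∩ Diego ∩ Maya: 11:00–11:40.
Dana ∩ Hiro ∩ Diego ∩ Maya ∩ Elena: 11:00–11:20, 11:30–11:40.
Windows ≥ 60 min: (none).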